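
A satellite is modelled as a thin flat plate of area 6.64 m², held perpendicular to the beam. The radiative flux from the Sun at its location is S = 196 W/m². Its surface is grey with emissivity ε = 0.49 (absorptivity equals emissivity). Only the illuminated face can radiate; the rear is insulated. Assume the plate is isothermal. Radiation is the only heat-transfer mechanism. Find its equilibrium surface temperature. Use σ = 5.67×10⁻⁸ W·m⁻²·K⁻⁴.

T ≈ 242 K

At equilibrium, absorbed power = emitted power.
Absorbing cross-section = A = 6.640 m²; emitting surface = A = 6.640 m² (ratio 1).
εS·A_cross = εσ·A_surf·T⁴  ⇒  T⁴ = S/(1σ)   (ε cancels).
T⁴ = 196/(1·5.67×10⁻⁸) = 3.457×10⁹ K⁴.
T = (3.457×10⁹)^(1/4).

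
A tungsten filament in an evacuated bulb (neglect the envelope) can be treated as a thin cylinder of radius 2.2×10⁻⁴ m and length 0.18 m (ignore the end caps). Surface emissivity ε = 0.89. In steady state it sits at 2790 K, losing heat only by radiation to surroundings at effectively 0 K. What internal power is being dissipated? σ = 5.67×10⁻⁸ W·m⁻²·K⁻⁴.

P ≈ 761 W

Steady state: P = εσA T⁴.
A = 2πrL = 2.488×10⁻⁴ m²; T⁴ = (2790)⁴ = 6.059×10¹³ K⁴.
P = 0.89 × 5.67×10⁻⁸ × 2.488×10⁻⁴ × 6.059×10¹³.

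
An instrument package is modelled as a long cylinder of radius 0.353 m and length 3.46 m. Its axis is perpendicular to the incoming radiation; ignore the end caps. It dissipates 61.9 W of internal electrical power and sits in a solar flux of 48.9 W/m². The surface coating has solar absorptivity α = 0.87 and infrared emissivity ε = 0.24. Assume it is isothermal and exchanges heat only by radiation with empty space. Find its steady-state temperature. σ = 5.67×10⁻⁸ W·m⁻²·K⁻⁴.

At steady state, absorbed solar power + internal power = radiated power.
Absorbed: α·S·A_cross = 0.87·48.9·2.443 = 103.9 W (cross-section 2rL).
Total input = 103.9 + 61.9 = 165.8 W.
Radiated: εσ·A_surf·T⁴ with A_surf = 2πrL = 7.674 m².
T⁴ = 165.8/(0.24·5.67×10⁻⁸·7.674) = 1.588×10⁹ K⁴.

T ≈ 200 K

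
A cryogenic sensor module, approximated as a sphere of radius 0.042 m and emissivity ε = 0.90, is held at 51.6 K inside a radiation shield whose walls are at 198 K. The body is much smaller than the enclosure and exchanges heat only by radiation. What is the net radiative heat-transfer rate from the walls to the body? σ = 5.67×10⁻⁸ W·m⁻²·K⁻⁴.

For a small grey body in a large enclosure: P_net = εσA(T_body⁴ − T_wall⁴).
A = 4πr² = 0.02217 m²; T_body⁴ − T_wall⁴ = 7.089×10⁶ − 1.537×10⁹ = -1.530×10⁹ K⁴.
|P_net| = 0.90·5.67×10⁻⁸·0.02217·1.530×10⁹.

P_net ≈ 1.73 W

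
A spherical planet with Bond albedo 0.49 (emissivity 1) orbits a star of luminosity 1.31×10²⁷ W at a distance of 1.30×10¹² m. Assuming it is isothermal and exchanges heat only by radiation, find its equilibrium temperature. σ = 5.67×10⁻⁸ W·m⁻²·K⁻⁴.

First find the stellar flux at distance d: S = L/(4πd²) = 1.31×10²⁷/(4π·(1.30×10¹²)²) = 61.68 W/m².
For an isothermal sphere, absorbed (1−a)S·πr² = emitted σ·4πr²·T⁴, so T⁴ = (1−a)S/(4σ).
T⁴ = 0.510·61.68/(4·5.67×10⁻⁸) = 1.387×10⁸ K⁴.

T ≈ 109 K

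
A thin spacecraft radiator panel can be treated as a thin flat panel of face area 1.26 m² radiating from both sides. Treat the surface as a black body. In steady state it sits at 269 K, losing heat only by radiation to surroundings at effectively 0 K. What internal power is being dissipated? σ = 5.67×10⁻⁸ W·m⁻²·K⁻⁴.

Steady state: P = εσA T⁴.
A = 2·1.26 = 2.520 m²; T⁴ = (269)⁴ = 5.236×10⁹ K⁴.
P = 1.0 × 5.67×10⁻⁸ × 2.520 × 5.236×10⁹.

P ≈ 748 W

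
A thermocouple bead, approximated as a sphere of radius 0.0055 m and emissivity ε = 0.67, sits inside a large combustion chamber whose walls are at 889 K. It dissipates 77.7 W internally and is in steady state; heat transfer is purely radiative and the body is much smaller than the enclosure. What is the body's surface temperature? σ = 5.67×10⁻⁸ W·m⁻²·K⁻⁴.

For a small grey body in a large enclosure, net radiated power = εσA(T⁴ − T_w⁴).
Steady state: P = εσA(T⁴ − T_w⁴) with A = 4πr² = 3.801×10⁻⁴ m².
T⁴ = P/(εσA) + T_w⁴ = 77.7/(0.67·5.67×10⁻⁸·3.801×10⁻⁴) + (889)⁴
    = 5.381×10¹² + 6.246×10¹¹ = 6.005×10¹² K⁴.

T ≈ 1570 K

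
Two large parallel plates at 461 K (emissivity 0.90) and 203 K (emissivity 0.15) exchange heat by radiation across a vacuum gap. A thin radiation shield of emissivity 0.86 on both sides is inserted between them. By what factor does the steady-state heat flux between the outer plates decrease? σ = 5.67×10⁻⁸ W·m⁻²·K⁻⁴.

Without shield: q₀ = σΔ(T⁴)/(1/ε₁+1/ε₂−1) with denominator 6.778.
With shield the two gaps are in series; the resistances add: (1/ε₁+1/ε_s−1)+(1/ε_s+1/ε₂−1) = 1.274+6.829 = 8.103.
Heat-flux ratio q₀/q = 8.103/6.778.

factor ≈ 1.20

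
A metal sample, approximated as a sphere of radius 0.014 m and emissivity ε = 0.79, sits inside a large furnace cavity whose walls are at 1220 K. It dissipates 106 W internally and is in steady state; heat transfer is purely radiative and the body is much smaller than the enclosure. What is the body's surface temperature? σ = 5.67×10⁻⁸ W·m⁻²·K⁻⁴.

T ≈ 1330 K

For a small grey body in a large enclosure, net radiated power = εσA(T⁴ − T_w⁴).
Steady state: P = εσA(T⁴ − T_w⁴) with A = 4πr² = 0.002463 m².
T⁴ = P/(εσA) + T_w⁴ = 106/(0.79·5.67×10⁻⁸·0.002463) + (1220)⁴
    = 9.608×10¹¹ + 2.215×10¹² = 3.176×10¹² K⁴.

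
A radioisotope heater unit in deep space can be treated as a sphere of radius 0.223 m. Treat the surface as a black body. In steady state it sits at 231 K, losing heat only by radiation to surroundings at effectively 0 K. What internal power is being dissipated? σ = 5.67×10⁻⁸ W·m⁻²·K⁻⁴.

Steady state: P = εσA T⁴.
A = 4πr² = 0.6249 m²; T⁴ = (231)⁴ = 2.847×10⁹ K⁴.
P = 1.0 × 5.67×10⁻⁸ × 0.6249 × 2.847×10⁹.

P ≈ 101 W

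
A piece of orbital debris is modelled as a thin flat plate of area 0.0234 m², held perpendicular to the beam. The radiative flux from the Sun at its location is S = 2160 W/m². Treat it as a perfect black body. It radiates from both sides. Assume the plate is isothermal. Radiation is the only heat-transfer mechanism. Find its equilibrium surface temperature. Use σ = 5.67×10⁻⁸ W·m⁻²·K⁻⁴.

At equilibrium, absorbed power = emitted power.
Absorbing cross-section = A = 0.02340 m²; emitting surface = 2A = 0.04680 m² (ratio 2).
S·A_cross = εσ·A_surf·T⁴  ⇒  T⁴ = S/(2σ).
T⁴ = 1.00·2160/(2·5.67×10⁻⁸) = 1.905×10¹⁰ K⁴.
T = (1.905×10¹⁰)^(1/4).

T ≈ 372 K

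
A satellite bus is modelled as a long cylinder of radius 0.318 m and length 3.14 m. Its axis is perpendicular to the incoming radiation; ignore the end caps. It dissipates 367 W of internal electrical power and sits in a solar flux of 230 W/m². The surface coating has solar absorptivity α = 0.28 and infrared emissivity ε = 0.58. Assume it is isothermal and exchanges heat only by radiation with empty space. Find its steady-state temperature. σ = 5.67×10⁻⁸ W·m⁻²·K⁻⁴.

T ≈ 221 K

At steady state, absorbed solar power + internal power = radiated power.
Absorbed: α·S·A_cross = 0.28·230·1.997 = 128.6 W (cross-section 2rL).
Total input = 128.6 + 367 = 495.6 W.
Radiated: εσ·A_surf·T⁴ with A_surf = 2πrL = 6.274 m².
T⁴ = 495.6/(0.58·5.67×10⁻⁸·6.274) = 2.402×10⁹ K⁴.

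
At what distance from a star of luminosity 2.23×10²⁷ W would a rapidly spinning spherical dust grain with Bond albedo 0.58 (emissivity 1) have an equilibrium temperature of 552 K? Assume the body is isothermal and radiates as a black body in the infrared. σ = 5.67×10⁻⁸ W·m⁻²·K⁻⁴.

d ≈ 5.95×10¹⁰ m

For an isothermal black-emitting sphere, (1−a)S·πr² = σ·4πr²·T⁴ ⇒ S = 4σT⁴/(1−a).
S = 4·5.67×10⁻⁸·(552)⁴/0.420 = 50140 W/m².
Flux falls as S = L/(4πd²), so d = √(L/(4πS)) = √(2.23×10²⁷/(4π·50140)).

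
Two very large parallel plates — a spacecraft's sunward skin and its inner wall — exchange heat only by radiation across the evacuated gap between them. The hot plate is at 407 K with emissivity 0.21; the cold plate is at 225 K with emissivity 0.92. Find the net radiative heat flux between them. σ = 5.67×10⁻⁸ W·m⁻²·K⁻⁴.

For two infinite grey parallel plates, q = σ(T₁⁴ − T₂⁴)/(1/ε₁ + 1/ε₂ − 1).
T₁⁴ − T₂⁴ = 2.744×10¹⁰ − 2.563×10⁹ = 2.488×10¹⁰ K⁴.
1/ε₁ + 1/ε₂ − 1 = 4.762 + 1.087 − 1 = 4.849.
q = 5.67×10⁻⁸ × 2.488×10¹⁰ / 4.849.

q ≈ 291 W/m²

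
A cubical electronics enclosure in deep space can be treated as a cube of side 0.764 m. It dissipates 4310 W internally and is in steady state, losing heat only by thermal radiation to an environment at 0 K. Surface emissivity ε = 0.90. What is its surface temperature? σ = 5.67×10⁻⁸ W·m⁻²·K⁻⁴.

T ≈ 394 K

Steady state: internal power = radiated power, P = εσA T⁴.
Radiating area A = 6L² = 3.502 m².
T⁴ = P/(εσA) = 4310/(0.90·5.67×10⁻⁸·3.502) = 2.412×10¹⁰ K⁴.
T = (2.412×10¹⁰)^(1/4).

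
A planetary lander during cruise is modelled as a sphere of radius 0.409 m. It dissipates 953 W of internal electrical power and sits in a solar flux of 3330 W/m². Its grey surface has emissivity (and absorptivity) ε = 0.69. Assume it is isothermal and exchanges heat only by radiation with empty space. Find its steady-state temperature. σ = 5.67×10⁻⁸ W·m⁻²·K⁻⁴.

At steady state, absorbed solar power + internal power = radiated power.
Absorbed: α·S·A_cross = 0.69·3330·0.5255 = 1208 W (cross-section πr²).
Total input = 1208 + 953 = 2161 W.
Radiated: εσ·A_surf·T⁴ with A_surf = 4πr² = 2.102 m².
T⁴ = 2161/(0.69·5.67×10⁻⁸·2.102) = 2.627×10¹⁰ K⁴.

T ≈ 403 K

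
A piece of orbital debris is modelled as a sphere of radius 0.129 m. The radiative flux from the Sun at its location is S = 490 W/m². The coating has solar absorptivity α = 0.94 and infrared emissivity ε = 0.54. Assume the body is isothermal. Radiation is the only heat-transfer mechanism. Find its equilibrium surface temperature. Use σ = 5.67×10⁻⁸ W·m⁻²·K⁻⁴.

At equilibrium, absorbed power = emitted power.
Absorbing cross-section = πr² = 0.05228 m²; emitting surface = 4πr² = 0.2091 m² (ratio 4).
αS·A_cross = εσ·A_surf·T⁴  ⇒  T⁴ = αS/(ε·4σ).
T⁴ = 0.940·490/(0.54·4·5.67×10⁻⁸) = 3.761×10⁹ K⁴.
T = (3.761×10⁹)^(1/4).

T ≈ 248 K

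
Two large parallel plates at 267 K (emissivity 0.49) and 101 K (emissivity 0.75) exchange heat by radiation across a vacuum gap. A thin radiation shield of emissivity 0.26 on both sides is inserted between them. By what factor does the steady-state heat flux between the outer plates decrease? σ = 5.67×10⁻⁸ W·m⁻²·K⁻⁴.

factor ≈ 3.82

Without shield: q₀ = σΔ(T⁴)/(1/ε₁+1/ε₂−1) with denominator 2.374.
With shield the two gaps are in series; the resistances add: (1/ε₁+1/ε_s−1)+(1/ε_s+1/ε₂−1) = 4.887+4.179 = 9.066.
Heat-flux ratio q₀/q = 9.066/2.374.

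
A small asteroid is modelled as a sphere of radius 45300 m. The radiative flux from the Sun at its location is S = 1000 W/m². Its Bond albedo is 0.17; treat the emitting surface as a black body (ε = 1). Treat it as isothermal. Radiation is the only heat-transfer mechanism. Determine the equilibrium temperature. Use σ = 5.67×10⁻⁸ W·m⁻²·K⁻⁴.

T ≈ 246 K

At equilibrium, absorbed power = emitted power.
Absorbing cross-section = πr² = 6.447×10⁹ m²; emitting surface = 4πr² = 2.579×10¹⁰ m² (ratio 4).
(1−a)S·A_cross = εσ·A_surf·T⁴  ⇒  T⁴ = (1−a)S/(4σ).
T⁴ = 0.830·1000/(4·5.67×10⁻⁸) = 3.660×10⁹ K⁴.
T = (3.660×10⁹)^(1/4).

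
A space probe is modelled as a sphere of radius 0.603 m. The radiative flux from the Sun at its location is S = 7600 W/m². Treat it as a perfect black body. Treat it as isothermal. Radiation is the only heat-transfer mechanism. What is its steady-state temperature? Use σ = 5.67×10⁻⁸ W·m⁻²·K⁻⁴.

T ≈ 428 K

At equilibrium, absorbed power = emitted power.
Absorbing cross-section = πr² = 1.142 m²; emitting surface = 4πr² = 4.569 m² (ratio 4).
S·A_cross = εσ·A_surf·T⁴  ⇒  T⁴ = S/(4σ).
T⁴ = 1.00·7600/(4·5.67×10⁻⁸) = 3.351×10¹⁰ K⁴.
T = (3.351×10¹⁰)^(1/4).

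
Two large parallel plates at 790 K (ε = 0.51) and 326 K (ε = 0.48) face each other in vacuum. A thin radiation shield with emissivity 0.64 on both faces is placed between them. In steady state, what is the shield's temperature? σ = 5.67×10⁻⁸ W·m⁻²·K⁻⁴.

T_s ≈ 673 K

In steady state the net flux on the hot side equals that on the cold side.
σ(T₁⁴−T_s⁴)/D₁ = σ(T_s⁴−T₂⁴)/D₂, with D₁ = 1/ε₁+1/ε_s−1 = 2.523, D₂ = 1/ε_s+1/ε₂−1 = 2.646.
Solve for T_s⁴: T_s⁴ = (D₂·T₁⁴ + D₁·T₂⁴)/(D₁+D₂) = 2.049×10¹¹ K⁴.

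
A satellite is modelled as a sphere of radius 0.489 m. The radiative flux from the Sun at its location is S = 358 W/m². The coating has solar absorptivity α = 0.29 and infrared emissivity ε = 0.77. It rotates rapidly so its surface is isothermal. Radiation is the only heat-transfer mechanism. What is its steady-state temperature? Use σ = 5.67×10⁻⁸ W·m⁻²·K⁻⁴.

T ≈ 156 K

At equilibrium, absorbed power = emitted power.
Absorbing cross-section = πr² = 0.7512 m²; emitting surface = 4πr² = 3.005 m² (ratio 4).
αS·A_cross = εσ·A_surf·T⁴  ⇒  T⁴ = αS/(ε·4σ).
T⁴ = 0.290·358/(0.77·4·5.67×10⁻⁸) = 5.945×10⁸ K⁴.
T = (5.945×10⁸)^(1/4).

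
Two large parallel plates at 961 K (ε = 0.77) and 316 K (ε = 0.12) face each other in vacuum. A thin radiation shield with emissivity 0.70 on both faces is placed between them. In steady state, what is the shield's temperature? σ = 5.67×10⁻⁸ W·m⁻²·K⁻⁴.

T_s ≈ 919 K

In steady state the net flux on the hot side equals that on the cold side.
σ(T₁⁴−T_s⁴)/D₁ = σ(T_s⁴−T₂⁴)/D₂, with D₁ = 1/ε₁+1/ε_s−1 = 1.727, D₂ = 1/ε_s+1/ε₂−1 = 8.762.
Solve for T_s⁴: T_s⁴ = (D₂·T₁⁴ + D₁·T₂⁴)/(D₁+D₂) = 7.141×10¹¹ K⁴.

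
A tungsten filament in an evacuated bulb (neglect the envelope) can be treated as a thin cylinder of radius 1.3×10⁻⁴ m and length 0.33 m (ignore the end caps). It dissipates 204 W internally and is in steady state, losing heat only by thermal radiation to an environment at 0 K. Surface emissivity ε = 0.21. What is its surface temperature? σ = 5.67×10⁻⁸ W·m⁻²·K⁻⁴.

Steady state: internal power = radiated power, P = εσA T⁴.
Radiating area A = 2πrL = 2.695×10⁻⁴ m².
T⁴ = P/(εσA) = 204/(0.21·5.67×10⁻⁸·2.695×10⁻⁴) = 6.356×10¹³ K⁴.
T = (6.356×10¹³)^(1/4).

T ≈ 2820 K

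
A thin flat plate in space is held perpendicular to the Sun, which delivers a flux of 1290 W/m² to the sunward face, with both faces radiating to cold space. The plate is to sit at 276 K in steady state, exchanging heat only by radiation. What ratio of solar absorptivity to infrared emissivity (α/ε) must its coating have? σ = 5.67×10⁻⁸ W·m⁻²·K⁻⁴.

Balance: αS·A = εσ·2A·T⁴ ⇒ α/ε = 2σT⁴/S.
α/ε = 2·5.67×10⁻⁸·(276)⁴/1290 = 2·5.67×10⁻⁸·5.803×10⁹/1290.

α/ε ≈ 0.510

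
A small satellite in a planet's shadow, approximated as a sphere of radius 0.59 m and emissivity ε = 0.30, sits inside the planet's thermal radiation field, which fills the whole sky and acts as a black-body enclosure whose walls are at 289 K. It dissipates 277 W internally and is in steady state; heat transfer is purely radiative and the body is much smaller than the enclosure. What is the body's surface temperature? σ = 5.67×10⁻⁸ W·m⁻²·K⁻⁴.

T ≈ 322 K

For a small grey body in a large enclosure, net radiated power = εσA(T⁴ − T_w⁴).
Steady state: P = εσA(T⁴ − T_w⁴) with A = 4πr² = 4.374 m².
T⁴ = P/(εσA) + T_w⁴ = 277/(0.30·5.67×10⁻⁸·4.374) + (289)⁴
    = 3.723×10⁹ + 6.976×10⁹ = 1.070×10¹⁰ K⁴.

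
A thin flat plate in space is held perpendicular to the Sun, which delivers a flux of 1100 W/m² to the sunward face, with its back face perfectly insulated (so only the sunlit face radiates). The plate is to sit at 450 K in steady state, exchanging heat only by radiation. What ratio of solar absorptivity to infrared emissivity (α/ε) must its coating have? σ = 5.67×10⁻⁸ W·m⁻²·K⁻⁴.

α/ε ≈ 2.11

Balance: αS·A = εσ·1A·T⁴ ⇒ α/ε = σT⁴/S.
α/ε = 5.67×10⁻⁸·(450)⁴/1100 = 5.67×10⁻⁸·4.101×10¹⁰/1100.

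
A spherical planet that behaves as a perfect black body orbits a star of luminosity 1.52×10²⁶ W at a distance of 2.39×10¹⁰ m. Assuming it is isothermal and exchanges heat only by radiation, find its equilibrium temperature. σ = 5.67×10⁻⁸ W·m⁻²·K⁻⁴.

First find the stellar flux at distance d: S = L/(4πd²) = 1.52×10²⁶/(4π·(2.39×10¹⁰)²) = 21180 W/m².
For an isothermal sphere, absorbed (1−a)S·πr² = emitted σ·4πr²·T⁴, so T⁴ = (1−a)S/(4σ).
T⁴ = 1.00·21180/(4·5.67×10⁻⁸) = 9.337×10¹⁰ K⁴.

T ≈ 553 K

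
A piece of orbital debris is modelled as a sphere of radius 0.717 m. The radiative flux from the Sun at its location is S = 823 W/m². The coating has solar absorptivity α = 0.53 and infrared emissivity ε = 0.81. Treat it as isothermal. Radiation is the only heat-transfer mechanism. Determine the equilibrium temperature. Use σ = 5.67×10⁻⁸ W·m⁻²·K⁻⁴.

T ≈ 221 K

At equilibrium, absorbed power = emitted power.
Absorbing cross-section = πr² = 1.615 m²; emitting surface = 4πr² = 6.460 m² (ratio 4).
αS·A_cross = εσ·A_surf·T⁴  ⇒  T⁴ = αS/(ε·4σ).
T⁴ = 0.530·823/(0.81·4·5.67×10⁻⁸) = 2.374×10⁹ K⁴.
T = (2.374×10⁹)^(1/4).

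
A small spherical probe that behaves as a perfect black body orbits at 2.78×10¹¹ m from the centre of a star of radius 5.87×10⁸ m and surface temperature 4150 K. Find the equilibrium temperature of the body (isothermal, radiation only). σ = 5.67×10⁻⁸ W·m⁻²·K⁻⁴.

T ≈ 135 K

The star's surface emits σT_*⁴; at distance d the flux is S = σT_*⁴(R_*/d)².
S = 5.67×10⁻⁸·(4150)⁴·(5.87×10⁸/2.78×10¹¹)² = 74.98 W/m².
For an isothermal sphere T⁴ = (1−a)S/(4σ) = 3.306×10⁸ K⁴.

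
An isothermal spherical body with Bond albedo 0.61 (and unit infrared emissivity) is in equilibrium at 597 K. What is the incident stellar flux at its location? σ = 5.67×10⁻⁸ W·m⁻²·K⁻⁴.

(1−a)S·πr² = σ·4πr²·T⁴ ⇒ S = 4σT⁴/(1−a).
S = 4·5.67×10⁻⁸·1.270×10¹¹/0.390.

S ≈ 73900 W/m²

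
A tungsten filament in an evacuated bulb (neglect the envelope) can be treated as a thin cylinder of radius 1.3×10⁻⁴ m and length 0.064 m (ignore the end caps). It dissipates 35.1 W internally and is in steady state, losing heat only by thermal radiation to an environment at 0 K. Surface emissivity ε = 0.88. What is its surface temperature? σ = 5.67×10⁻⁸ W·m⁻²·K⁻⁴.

Steady state: internal power = radiated power, P = εσA T⁴.
Radiating area A = 2πrL = 5.228×10⁻⁵ m².
T⁴ = P/(εσA) = 35.1/(0.88·5.67×10⁻⁸·5.228×10⁻⁵) = 1.346×10¹³ K⁴.
T = (1.346×10¹³)^(1/4).

T ≈ 1920 K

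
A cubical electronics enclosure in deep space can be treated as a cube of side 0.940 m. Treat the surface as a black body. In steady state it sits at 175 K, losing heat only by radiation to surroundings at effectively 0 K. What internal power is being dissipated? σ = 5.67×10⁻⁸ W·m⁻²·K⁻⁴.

P ≈ 282 W

Steady state: P = εσA T⁴.
A = 6L² = 5.302 m²; T⁴ = (175)⁴ = 9.379×10⁸ K⁴.
P = 1.0 × 5.67×10⁻⁸ × 5.302 × 9.379×10⁸.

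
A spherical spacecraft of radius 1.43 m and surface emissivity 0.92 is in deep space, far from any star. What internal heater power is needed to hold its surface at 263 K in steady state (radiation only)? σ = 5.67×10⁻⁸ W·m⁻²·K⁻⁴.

P = εσ·4πr²·T⁴.
4πr² = 25.70 m²; T⁴ = 4.784×10⁹ K⁴.
P = 0.92·5.67×10⁻⁸·25.70·4.784×10⁹.

P ≈ 6410 W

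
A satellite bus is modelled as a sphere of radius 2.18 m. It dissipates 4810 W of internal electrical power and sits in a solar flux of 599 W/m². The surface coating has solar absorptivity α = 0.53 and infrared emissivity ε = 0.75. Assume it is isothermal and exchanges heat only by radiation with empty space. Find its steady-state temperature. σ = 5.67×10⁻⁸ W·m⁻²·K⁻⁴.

T ≈ 248 K

At steady state, absorbed solar power + internal power = radiated power.
Absorbed: α·S·A_cross = 0.53·599·14.93 = 4740 W (cross-section πr²).
Total input = 4740 + 4810 = 9550 W.
Radiated: εσ·A_surf·T⁴ with A_surf = 4πr² = 59.72 m².
T⁴ = 9550/(0.75·5.67×10⁻⁸·59.72) = 3.760×10⁹ K⁴.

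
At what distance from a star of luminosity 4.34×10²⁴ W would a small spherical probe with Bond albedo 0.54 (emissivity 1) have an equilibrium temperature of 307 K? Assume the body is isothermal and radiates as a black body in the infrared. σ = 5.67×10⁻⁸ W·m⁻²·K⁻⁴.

For an isothermal black-emitting sphere, (1−a)S·πr² = σ·4πr²·T⁴ ⇒ S = 4σT⁴/(1−a).
S = 4·5.67×10⁻⁸·(307)⁴/0.460 = 4380 W/m².
Flux falls as S = L/(4πd²), so d = √(L/(4πS)) = √(4.34×10²⁴/(4π·4380)).

d ≈ 8.88×10⁹ m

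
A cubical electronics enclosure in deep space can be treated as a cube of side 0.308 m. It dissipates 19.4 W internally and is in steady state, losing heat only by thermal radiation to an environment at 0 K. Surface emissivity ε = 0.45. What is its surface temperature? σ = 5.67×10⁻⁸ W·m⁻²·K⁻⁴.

T ≈ 191 K

Steady state: internal power = radiated power, P = εσA T⁴.
Radiating area A = 6L² = 0.5692 m².
T⁴ = P/(εσA) = 19.4/(0.45·5.67×10⁻⁸·0.5692) = 1.336×10⁹ K⁴.
T = (1.336×10⁹)^(1/4).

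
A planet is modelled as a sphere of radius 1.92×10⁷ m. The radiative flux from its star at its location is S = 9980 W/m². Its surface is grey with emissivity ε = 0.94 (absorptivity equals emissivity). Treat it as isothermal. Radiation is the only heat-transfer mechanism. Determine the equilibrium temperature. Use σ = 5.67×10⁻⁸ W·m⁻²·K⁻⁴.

T ≈ 458 K

At equilibrium, absorbed power = emitted power.
Absorbing cross-section = πr² = 1.158×10¹⁵ m²; emitting surface = 4πr² = 4.632×10¹⁵ m² (ratio 4).
εS·A_cross = εσ·A_surf·T⁴  ⇒  T⁴ = S/(4σ)   (ε cancels).
T⁴ = 9980/(4·5.67×10⁻⁸) = 4.400×10¹⁰ K⁴.
T = (4.400×10¹⁰)^(1/4).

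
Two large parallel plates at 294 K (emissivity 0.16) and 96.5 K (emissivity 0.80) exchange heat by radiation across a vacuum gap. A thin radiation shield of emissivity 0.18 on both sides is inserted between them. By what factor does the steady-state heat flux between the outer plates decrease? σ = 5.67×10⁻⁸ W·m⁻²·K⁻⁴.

factor ≈ 2.56

Without shield: q₀ = σΔ(T⁴)/(1/ε₁+1/ε₂−1) with denominator 6.500.
With shield the two gaps are in series; the resistances add: (1/ε₁+1/ε_s−1)+(1/ε_s+1/ε₂−1) = 10.81+5.806 = 16.61.
Heat-flux ratio q₀/q = 16.61/6.500.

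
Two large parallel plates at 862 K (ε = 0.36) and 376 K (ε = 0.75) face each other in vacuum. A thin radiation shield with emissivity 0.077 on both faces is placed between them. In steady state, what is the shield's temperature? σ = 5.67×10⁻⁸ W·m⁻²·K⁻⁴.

T_s ≈ 722 K

In steady state the net flux on the hot side equals that on the cold side.
σ(T₁⁴−T_s⁴)/D₁ = σ(T_s⁴−T₂⁴)/D₂, with D₁ = 1/ε₁+1/ε_s−1 = 14.76, D₂ = 1/ε_s+1/ε₂−1 = 13.32.
Solve for T_s⁴: T_s⁴ = (D₂·T₁⁴ + D₁·T₂⁴)/(D₁+D₂) = 2.724×10¹¹ K⁴.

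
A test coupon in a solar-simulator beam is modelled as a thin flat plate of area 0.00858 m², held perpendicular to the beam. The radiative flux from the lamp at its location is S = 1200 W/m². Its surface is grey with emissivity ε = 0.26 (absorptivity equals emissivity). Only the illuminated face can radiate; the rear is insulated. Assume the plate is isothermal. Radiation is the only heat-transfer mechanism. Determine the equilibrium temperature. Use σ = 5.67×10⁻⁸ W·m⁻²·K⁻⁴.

T ≈ 381 K

At equilibrium, absorbed power = emitted power.
Absorbing cross-section = A = 0.008580 m²; emitting surface = A = 0.008580 m² (ratio 1).
εS·A_cross = εσ·A_surf·T⁴  ⇒  T⁴ = S/(1σ)   (ε cancels).
T⁴ = 1200/(1·5.67×10⁻⁸) = 2.116×10¹⁰ K⁴.
T = (2.116×10¹⁰)^(1/4).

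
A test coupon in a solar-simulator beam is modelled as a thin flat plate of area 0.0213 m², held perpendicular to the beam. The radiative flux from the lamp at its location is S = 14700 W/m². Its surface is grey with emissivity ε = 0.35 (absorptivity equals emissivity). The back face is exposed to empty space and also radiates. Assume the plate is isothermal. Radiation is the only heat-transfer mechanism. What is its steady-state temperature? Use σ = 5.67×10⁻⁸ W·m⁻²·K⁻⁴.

T ≈ 600 K

At equilibrium, absorbed power = emitted power.
Absorbing cross-section = A = 0.02130 m²; emitting surface = 2A = 0.04260 m² (ratio 2).
εS·A_cross = εσ·A_surf·T⁴  ⇒  T⁴ = S/(2σ)   (ε cancels).
T⁴ = 14700/(2·5.67×10⁻⁸) = 1.296×10¹¹ K⁴.
T = (1.296×10¹¹)^(1/4).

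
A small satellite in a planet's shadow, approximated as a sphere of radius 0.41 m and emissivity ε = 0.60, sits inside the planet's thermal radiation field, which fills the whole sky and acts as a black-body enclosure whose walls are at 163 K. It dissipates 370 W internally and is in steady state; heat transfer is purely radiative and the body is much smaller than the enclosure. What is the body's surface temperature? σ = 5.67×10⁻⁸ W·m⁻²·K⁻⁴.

For a small grey body in a large enclosure, net radiated power = εσA(T⁴ − T_w⁴).
Steady state: P = εσA(T⁴ − T_w⁴) with A = 4πr² = 2.112 m².
T⁴ = P/(εσA) + T_w⁴ = 370/(0.60·5.67×10⁻⁸·2.112) + (163)⁴
    = 5.149×10⁹ + 7.059×10⁸ = 5.855×10⁹ K⁴.

T ≈ 277 K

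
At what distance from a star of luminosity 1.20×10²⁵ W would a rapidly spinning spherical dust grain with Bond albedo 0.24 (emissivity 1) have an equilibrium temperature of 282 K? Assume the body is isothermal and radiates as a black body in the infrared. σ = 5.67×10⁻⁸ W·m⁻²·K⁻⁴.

For an isothermal black-emitting sphere, (1−a)S·πr² = σ·4πr²·T⁴ ⇒ S = 4σT⁴/(1−a).
S = 4·5.67×10⁻⁸·(282)⁴/0.760 = 1887 W/m².
Flux falls as S = L/(4πd²), so d = √(L/(4πS)) = √(1.20×10²⁵/(4π·1887)).

d ≈ 2.25×10¹⁰ m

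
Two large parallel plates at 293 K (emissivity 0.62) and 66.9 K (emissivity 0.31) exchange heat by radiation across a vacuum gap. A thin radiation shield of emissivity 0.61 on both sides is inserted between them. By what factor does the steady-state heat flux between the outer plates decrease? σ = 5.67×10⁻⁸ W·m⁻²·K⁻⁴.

Without shield: q₀ = σΔ(T⁴)/(1/ε₁+1/ε₂−1) with denominator 3.839.
With shield the two gaps are in series; the resistances add: (1/ε₁+1/ε_s−1)+(1/ε_s+1/ε₂−1) = 2.252+3.865 = 6.117.
Heat-flux ratio q₀/q = 6.117/3.839.

factor ≈ 1.59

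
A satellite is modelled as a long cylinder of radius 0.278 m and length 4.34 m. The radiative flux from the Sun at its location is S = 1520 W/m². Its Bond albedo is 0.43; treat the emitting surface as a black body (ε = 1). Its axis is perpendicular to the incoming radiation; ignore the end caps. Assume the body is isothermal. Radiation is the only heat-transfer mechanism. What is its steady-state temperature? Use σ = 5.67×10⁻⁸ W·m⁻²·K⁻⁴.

T ≈ 264 K

At equilibrium, absorbed power = emitted power.
Absorbing cross-section = 2rL = 2.413 m²; emitting surface = 2πrL = 7.581 m² (ratio π).
(1−a)S·A_cross = εσ·A_surf·T⁴  ⇒  T⁴ = (1−a)S/(πσ).
T⁴ = 0.570·1520/(π·5.67×10⁻⁸) = 4.864×10⁹ K⁴.
T = (4.864×10⁹)^(1/4).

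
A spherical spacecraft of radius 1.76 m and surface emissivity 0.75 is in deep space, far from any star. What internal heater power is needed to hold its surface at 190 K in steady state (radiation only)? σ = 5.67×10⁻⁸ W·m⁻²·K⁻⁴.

P = εσ·4πr²·T⁴.
4πr² = 38.93 m²; T⁴ = 1.303×10⁹ K⁴.
P = 0.75·5.67×10⁻⁸·38.93·1.303×10⁹.

P ≈ 2160 W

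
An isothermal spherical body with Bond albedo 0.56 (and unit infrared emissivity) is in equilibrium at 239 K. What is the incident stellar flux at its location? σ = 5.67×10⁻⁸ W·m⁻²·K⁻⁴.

S ≈ 1680 W/m²

(1−a)S·πr² = σ·4πr²·T⁴ ⇒ S = 4σT⁴/(1−a).
S = 4·5.67×10⁻⁸·3.263×10⁹/0.440.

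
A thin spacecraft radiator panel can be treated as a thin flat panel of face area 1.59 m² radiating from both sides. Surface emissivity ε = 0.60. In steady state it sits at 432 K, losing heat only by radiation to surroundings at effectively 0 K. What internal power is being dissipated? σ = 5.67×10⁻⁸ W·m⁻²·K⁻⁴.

P ≈ 3770 W

Steady state: P = εσA T⁴.
A = 2·1.59 = 3.180 m²; T⁴ = (432)⁴ = 3.483×10¹⁰ K⁴.
P = 0.60 × 5.67×10⁻⁸ × 3.180 × 3.483×10¹⁰.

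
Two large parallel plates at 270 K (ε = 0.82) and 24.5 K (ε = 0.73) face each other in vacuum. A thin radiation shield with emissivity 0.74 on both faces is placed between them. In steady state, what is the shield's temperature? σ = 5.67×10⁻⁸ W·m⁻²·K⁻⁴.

In steady state the net flux on the hot side equals that on the cold side.
σ(T₁⁴−T_s⁴)/D₁ = σ(T_s⁴−T₂⁴)/D₂, with D₁ = 1/ε₁+1/ε_s−1 = 1.571, D₂ = 1/ε_s+1/ε₂−1 = 1.721.
Solve for T_s⁴: T_s⁴ = (D₂·T₁⁴ + D₁·T₂⁴)/(D₁+D₂) = 2.779×10⁹ K⁴.

T_s ≈ 230 K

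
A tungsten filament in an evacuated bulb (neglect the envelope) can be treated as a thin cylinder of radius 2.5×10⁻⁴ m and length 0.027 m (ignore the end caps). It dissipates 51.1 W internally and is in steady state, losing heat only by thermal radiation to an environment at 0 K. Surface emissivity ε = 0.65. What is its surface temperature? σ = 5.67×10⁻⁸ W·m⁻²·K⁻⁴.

Steady state: internal power = radiated power, P = εσA T⁴.
Radiating area A = 2πrL = 4.241×10⁻⁵ m².
T⁴ = P/(εσA) = 51.1/(0.65·5.67×10⁻⁸·4.241×10⁻⁵) = 3.269×10¹³ K⁴.
T = (3.269×10¹³)^(1/4).

T ≈ 2390 K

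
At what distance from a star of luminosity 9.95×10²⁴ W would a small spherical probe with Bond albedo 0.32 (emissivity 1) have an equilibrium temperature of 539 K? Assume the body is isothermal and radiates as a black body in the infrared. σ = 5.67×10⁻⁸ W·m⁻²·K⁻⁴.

For an isothermal black-emitting sphere, (1−a)S·πr² = σ·4πr²·T⁴ ⇒ S = 4σT⁴/(1−a).
S = 4·5.67×10⁻⁸·(539)⁴/0.680 = 28150 W/m².
Flux falls as S = L/(4πd²), so d = √(L/(4πS)) = √(9.95×10²⁴/(4π·28150)).

d ≈ 5.30×10⁹ m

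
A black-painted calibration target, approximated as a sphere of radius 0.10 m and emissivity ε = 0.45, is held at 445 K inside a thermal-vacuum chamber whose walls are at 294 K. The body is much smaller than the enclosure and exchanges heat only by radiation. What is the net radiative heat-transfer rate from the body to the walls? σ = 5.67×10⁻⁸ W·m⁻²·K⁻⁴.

For a small grey body in a large enclosure: P_net = εσA(T_body⁴ − T_wall⁴).
A = 4πr² = 0.1257 m²; T_body⁴ − T_wall⁴ = 3.921×10¹⁰ − 7.471×10⁹ = 3.174×10¹⁰ K⁴.
|P_net| = 0.45·5.67×10⁻⁸·0.1257·3.174×10¹⁰.

P_net ≈ 102 W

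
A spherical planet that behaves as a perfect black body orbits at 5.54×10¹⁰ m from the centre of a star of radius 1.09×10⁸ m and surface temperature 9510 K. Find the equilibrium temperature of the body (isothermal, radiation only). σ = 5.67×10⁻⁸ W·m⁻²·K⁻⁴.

The star's surface emits σT_*⁴; at distance d the flux is S = σT_*⁴(R_*/d)².
S = 5.67×10⁻⁸·(9510)⁴·(1.09×10⁸/5.54×10¹⁰)² = 1795 W/m².
For an isothermal sphere T⁴ = (1−a)S/(4σ) = 7.916×10⁹ K⁴.

T ≈ 298 K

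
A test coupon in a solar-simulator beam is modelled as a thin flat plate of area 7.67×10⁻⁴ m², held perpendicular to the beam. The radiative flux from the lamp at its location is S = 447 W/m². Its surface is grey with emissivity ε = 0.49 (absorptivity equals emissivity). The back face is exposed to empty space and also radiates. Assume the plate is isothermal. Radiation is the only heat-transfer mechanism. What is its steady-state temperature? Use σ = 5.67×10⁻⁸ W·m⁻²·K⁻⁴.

T ≈ 251 K

At equilibrium, absorbed power = emitted power.
Absorbing cross-section = A = 7.670×10⁻⁴ m²; emitting surface = 2A = 0.001534 m² (ratio 2).
εS·A_cross = εσ·A_surf·T⁴  ⇒  T⁴ = S/(2σ)   (ε cancels).
T⁴ = 447/(2·5.67×10⁻⁸) = 3.942×10⁹ K⁴.
T = (3.942×10⁹)^(1/4).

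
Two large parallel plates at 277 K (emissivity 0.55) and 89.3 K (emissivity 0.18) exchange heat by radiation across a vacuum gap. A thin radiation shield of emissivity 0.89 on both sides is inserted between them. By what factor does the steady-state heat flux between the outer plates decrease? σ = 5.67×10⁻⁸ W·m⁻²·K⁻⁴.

factor ≈ 1.20

Without shield: q₀ = σΔ(T⁴)/(1/ε₁+1/ε₂−1) with denominator 6.374.
With shield the two gaps are in series; the resistances add: (1/ε₁+1/ε_s−1)+(1/ε_s+1/ε₂−1) = 1.942+5.679 = 7.621.
Heat-flux ratio q₀/q = 7.621/6.374.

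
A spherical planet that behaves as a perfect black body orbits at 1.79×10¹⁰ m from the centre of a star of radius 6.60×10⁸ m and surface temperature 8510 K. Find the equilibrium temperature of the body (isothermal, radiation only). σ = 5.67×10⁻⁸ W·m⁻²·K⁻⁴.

The star's surface emits σT_*⁴; at distance d the flux is S = σT_*⁴(R_*/d)².
S = 5.67×10⁻⁸·(8510)⁴·(6.60×10⁸/1.79×10¹⁰)² = 4.043×10⁵ W/m².
For an isothermal sphere T⁴ = (1−a)S/(4σ) = 1.783×10¹² K⁴.

T ≈ 1160 K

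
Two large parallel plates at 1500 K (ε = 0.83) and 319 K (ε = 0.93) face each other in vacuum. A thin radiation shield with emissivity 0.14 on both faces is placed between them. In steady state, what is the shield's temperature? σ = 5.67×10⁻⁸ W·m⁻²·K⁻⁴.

In steady state the net flux on the hot side equals that on the cold side.
σ(T₁⁴−T_s⁴)/D₁ = σ(T_s⁴−T₂⁴)/D₂, with D₁ = 1/ε₁+1/ε_s−1 = 7.348, D₂ = 1/ε_s+1/ε₂−1 = 7.218.
Solve for T_s⁴: T_s⁴ = (D₂·T₁⁴ + D₁·T₂⁴)/(D₁+D₂) = 2.514×10¹² K⁴.

T_s ≈ 1260 K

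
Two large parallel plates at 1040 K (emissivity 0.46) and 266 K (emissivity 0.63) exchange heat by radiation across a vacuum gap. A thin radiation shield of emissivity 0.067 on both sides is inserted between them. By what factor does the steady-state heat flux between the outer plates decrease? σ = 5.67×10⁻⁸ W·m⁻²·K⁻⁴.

factor ≈ 11.4

Without shield: q₀ = σΔ(T⁴)/(1/ε₁+1/ε₂−1) with denominator 2.761.
With shield the two gaps are in series; the resistances add: (1/ε₁+1/ε_s−1)+(1/ε_s+1/ε₂−1) = 16.10+15.51 = 31.61.
Heat-flux ratio q₀/q = 31.61/2.761.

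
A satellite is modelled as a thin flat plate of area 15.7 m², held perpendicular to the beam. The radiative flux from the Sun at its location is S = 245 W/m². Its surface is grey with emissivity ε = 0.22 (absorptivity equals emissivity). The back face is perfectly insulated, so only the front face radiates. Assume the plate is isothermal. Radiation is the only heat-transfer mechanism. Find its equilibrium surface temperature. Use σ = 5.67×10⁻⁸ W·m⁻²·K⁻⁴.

T ≈ 256 K

At equilibrium, absorbed power = emitted power.
Absorbing cross-section = A = 15.70 m²; emitting surface = A = 15.70 m² (ratio 1).
εS·A_cross = εσ·A_surf·T⁴  ⇒  T⁴ = S/(1σ)   (ε cancels).
T⁴ = 245/(1·5.67×10⁻⁸) = 4.321×10⁹ K⁴.
T = (4.321×10⁹)^(1/4).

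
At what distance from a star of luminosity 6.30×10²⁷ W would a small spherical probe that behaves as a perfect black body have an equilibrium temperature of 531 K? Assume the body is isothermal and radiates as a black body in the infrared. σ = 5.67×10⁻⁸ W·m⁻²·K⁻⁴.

d ≈ 1.67×10¹¹ m

For an isothermal black-emitting sphere, (1−a)S·πr² = σ·4πr²·T⁴ ⇒ S = 4σT⁴/(1−a).
S = 4·5.67×10⁻⁸·(531)⁴/1.00 = 18030 W/m².
Flux falls as S = L/(4πd²), so d = √(L/(4πS)) = √(6.30×10²⁷/(4π·18030)).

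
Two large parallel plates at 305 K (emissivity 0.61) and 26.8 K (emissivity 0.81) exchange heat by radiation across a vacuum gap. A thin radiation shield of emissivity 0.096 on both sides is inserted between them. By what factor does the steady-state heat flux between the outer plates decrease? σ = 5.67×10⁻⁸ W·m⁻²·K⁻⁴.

Without shield: q₀ = σΔ(T⁴)/(1/ε₁+1/ε₂−1) with denominator 1.874.
With shield the two gaps are in series; the resistances add: (1/ε₁+1/ε_s−1)+(1/ε_s+1/ε₂−1) = 11.06+10.65 = 21.71.
Heat-flux ratio q₀/q = 21.71/1.874.

factor ≈ 11.6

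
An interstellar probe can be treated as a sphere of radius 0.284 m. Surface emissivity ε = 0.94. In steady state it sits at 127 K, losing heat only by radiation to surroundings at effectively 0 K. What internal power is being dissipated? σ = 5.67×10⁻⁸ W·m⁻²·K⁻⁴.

P ≈ 14.1 W

Steady state: P = εσA T⁴.
A = 4πr² = 1.014 m²; T⁴ = (127)⁴ = 2.601×10⁸ K⁴.
P = 0.94 × 5.67×10⁻⁸ × 1.014 × 2.601×10⁸.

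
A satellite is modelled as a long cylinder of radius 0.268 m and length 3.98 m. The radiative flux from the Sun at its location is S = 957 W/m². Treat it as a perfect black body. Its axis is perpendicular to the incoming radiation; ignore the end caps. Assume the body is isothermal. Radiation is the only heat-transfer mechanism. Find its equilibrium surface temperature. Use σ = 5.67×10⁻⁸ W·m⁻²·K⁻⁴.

At equilibrium, absorbed power = emitted power.
Absorbing cross-section = 2rL = 2.133 m²; emitting surface = 2πrL = 6.702 m² (ratio π).
S·A_cross = εσ·A_surf·T⁴  ⇒  T⁴ = S/(πσ).
T⁴ = 1.00·957/(π·5.67×10⁻⁸) = 5.373×10⁹ K⁴.
T = (5.373×10⁹)^(1/4).

T ≈ 271 K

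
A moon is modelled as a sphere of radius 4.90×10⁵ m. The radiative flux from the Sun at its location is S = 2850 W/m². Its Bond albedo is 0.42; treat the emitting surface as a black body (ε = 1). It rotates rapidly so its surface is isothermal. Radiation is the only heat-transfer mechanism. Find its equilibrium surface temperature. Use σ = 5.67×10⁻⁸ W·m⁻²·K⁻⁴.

At equilibrium, absorbed power = emitted power.
Absorbing cross-section = πr² = 7.543×10¹¹ m²; emitting surface = 4πr² = 3.017×10¹² m² (ratio 4).
(1−a)S·A_cross = εσ·A_surf·T⁴  ⇒  T⁴ = (1−a)S/(4σ).
T⁴ = 0.580·2850/(4·5.67×10⁻⁸) = 7.288×10⁹ K⁴.
T = (7.288×10⁹)^(1/4).

T ≈ 292 K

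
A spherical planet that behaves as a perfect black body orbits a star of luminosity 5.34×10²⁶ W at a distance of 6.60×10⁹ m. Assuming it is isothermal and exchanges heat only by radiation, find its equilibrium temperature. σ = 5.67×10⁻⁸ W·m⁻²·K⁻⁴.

First find the stellar flux at distance d: S = L/(4πd²) = 5.34×10²⁶/(4π·(6.60×10⁹)²) = 9.755×10⁵ W/m².
For an isothermal sphere, absorbed (1−a)S·πr² = emitted σ·4πr²·T⁴, so T⁴ = (1−a)S/(4σ).
T⁴ = 1.00·9.755×10⁵/(4·5.67×10⁻⁸) = 4.301×10¹² K⁴.

T ≈ 1440 K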